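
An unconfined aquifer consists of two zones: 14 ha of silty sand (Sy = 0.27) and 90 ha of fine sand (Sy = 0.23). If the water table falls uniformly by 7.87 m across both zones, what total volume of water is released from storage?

ΔV ≈ 1.93 × 10^6 m³

A₁ = 14 ha = 1.4 × 10^5 m²; A₂ = 90 ha = 9 × 10^5 m²
ΔV₁ = 0.27 × 1.4 × 10^5 × 7.87 = 2.975 × 10^5 m³
ΔV₂ = 0.23 × 9 × 10^5 × 7.87 = 1.629 × 10^6 m³
ΔV = ΔV₁ + ΔV₂ = 1.927 × 10^6 m³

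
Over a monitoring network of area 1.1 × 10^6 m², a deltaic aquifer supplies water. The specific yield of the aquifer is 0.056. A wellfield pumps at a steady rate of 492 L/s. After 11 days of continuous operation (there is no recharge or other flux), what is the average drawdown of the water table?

Δh ≈ 7.59 m

Q = 492 L/s = 42510 m³/d
ΔV = Q × t = 42510 m³/d × 11 d = 4.676 × 10^5 m³
Δh = ΔV / (Sy × A) = 4.676 × 10^5 / (0.056 × 1.1 × 10^6) = 7.591 m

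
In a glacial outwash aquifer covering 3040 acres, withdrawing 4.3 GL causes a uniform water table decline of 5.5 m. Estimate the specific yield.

A = 3040 acres = 1.23 × 10^7 m²
ΔV = 4.3 GL = 4.3 × 10^6 m³
Sy = ΔV / (A × Δh) = 4.3 × 10^6 m³ / (1.23 × 10^7 m² × 5.5 m) = 0.06355

Sy ≈ 0.064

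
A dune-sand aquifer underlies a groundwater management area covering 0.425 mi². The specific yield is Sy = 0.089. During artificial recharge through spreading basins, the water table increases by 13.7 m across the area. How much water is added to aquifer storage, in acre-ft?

ΔV ≈ 1090 acre-ft

A = 0.425 mi² = 1.101 × 10^6 m²
ΔV = Sy × A × Δh = 0.089 × 1.101 × 10^6 m² × 13.7 m = 1.342 × 10^6 m³
ΔV = 1.342 × 10^6 m³ = 1088 acre-ft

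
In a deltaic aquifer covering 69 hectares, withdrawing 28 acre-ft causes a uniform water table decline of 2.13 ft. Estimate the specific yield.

A = 69 hectares = 6.9 × 10^5 m²
Δh = 2.13 ft = 0.6492 m
ΔV = 28 acre-ft = 34540 m³
Sy = ΔV / (A × Δh) = 34540 m³ / (6.9 × 10^5 m² × 0.6492 m) = 0.0771

Sy ≈ 0.077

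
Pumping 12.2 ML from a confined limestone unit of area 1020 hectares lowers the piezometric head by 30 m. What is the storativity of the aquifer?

A = 1020 hectares = 1.02 × 10^7 m²
ΔV = 12.2 ML = 12200 m³
S = ΔV / (A × Δh) = 12200 m³ / (1.02 × 10^7 m² × 30 m) = 3.987 × 10^-5

S ≈ 4 × 10^-5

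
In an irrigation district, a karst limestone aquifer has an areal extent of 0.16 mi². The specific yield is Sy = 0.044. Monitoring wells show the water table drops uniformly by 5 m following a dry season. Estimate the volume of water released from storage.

A = 0.16 mi² = 4.144 × 10^5 m²
ΔV = Sy × A × Δh = 0.044 × 4.144 × 10^5 m² × 5 m = 91170 m³

ΔV ≈ 91200 m³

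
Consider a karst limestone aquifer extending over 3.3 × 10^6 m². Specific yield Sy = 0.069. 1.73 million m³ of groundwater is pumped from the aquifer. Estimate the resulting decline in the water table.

Δh ≈ 7.6 m

ΔV = 1.73 million m³ = 1.73 × 10^6 m³
Δh = ΔV / (Sy × A) = 1.73 × 10^6 m³ / (0.069 × 3.3 × 10^6 m²) = 7.598 m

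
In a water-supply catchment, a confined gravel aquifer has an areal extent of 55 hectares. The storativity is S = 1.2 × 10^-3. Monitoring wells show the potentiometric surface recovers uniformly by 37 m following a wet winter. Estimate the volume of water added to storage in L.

ΔV ≈ 2.44 × 10^7 L

A = 55 hectares = 5.5 × 10^5 m²
ΔV = S × A × Δh = 0.0012 × 5.5 × 10^5 m² × 37 m = 24420 m³
ΔV = 24420 m³ = 2.442 × 10^7 L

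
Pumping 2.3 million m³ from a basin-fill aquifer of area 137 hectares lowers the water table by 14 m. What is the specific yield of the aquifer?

A = 137 hectares = 1.37 × 10^6 m²
ΔV = 2.3 million m³ = 2.3 × 10^6 m³
Sy = ΔV / (A × Δh) = 2.3 × 10^6 m³ / (1.37 × 10^6 m² × 14 m) = 0.1199

Sy ≈ 0.12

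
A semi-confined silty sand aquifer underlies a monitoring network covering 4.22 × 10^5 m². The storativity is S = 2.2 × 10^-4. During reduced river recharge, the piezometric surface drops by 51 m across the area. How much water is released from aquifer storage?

ΔV = S × A × Δh = 2.2 × 10^-4 × 4.22 × 10^5 m² × 51 m = 4735 m³

ΔV ≈ 4730 m³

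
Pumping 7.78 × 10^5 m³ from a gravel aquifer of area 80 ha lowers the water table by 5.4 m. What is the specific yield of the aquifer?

Sy ≈ 0.18

A = 80 ha = 8 × 10^5 m²
Sy = ΔV / (A × Δh) = 7.78 × 10^5 m³ / (8 × 10^5 m² × 5.4 m) = 0.1801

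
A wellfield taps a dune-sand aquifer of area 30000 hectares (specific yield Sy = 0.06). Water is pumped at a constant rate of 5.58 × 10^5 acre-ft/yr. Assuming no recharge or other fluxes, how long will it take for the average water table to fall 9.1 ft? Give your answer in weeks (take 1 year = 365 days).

t ≈ 3.78 weeks

A = 30000 hectares = 3 × 10^8 m²
Δh = 9.1 ft = 2.774 m
ΔV = Sy × A × Δh = 0.06 × 3 × 10^8 × 2.774 = 4.993 × 10^7 m³
Q = 5.58 × 10^5 acre-ft/yr = 1.886 × 10^6 m³/d
t = ΔV / Q = 4.993 × 10^7 m³ / 1.886 × 10^6 m³/d = 26.48 d
t = 26.48 d ≈ 3.782 weeks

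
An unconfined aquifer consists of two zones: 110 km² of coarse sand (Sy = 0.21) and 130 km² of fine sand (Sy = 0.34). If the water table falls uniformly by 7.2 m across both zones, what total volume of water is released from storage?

ΔV ≈ 4.85 × 10^8 m³

A₁ = 110 km² = 1.1 × 10^8 m²; A₂ = 130 km² = 1.3 × 10^8 m²
ΔV₁ = 0.21 × 1.1 × 10^8 × 7.2 = 1.663 × 10^8 m³
ΔV₂ = 0.34 × 1.3 × 10^8 × 7.2 = 3.182 × 10^8 m³
ΔV = ΔV₁ + ΔV₂ = 4.846 × 10^8 m³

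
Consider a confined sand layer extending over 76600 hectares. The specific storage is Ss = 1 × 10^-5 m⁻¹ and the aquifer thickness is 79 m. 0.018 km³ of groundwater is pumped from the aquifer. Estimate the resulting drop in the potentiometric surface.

Δh ≈ 29.7 m

S = Ss × b = 1 × 10^-5 m⁻¹ × 79 m = 7.9 × 10^-4
A = 76600 hectares = 7.66 × 10^8 m²
ΔV = 0.018 km³ = 1.8 × 10^7 m³
Δh = ΔV / (S × A) = 1.8 × 10^7 m³ / (7.9 × 10^-4 × 7.66 × 10^8 m²) = 29.75 m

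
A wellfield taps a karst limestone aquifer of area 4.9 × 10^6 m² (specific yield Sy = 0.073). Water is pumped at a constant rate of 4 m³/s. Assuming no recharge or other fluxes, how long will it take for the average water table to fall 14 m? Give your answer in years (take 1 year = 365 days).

ΔV = Sy × A × Δh = 0.073 × 4.9 × 10^6 × 14 = 5.008 × 10^6 m³
Q = 4 m³/s = 3.456 × 10^5 m³/d
t = ΔV / Q = 5.008 × 10^6 m³ / 3.456 × 10^5 m³/d = 14.49 d
t = 14.49 d ≈ 0.0397 years

t ≈ 0.0397 years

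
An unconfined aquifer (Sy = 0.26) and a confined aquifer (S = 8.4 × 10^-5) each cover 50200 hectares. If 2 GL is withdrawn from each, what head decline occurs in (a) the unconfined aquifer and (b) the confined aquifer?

Δh_u ≈ 0.0153 m; Δh_c ≈ 47.4 m

A = 50200 hectares = 5.02 × 10^8 m²
ΔV = 2 GL = 2 × 10^6 m³
Unconfined: Δh_u = ΔV/(Sy·A) = 2 × 10^6/(0.26 × 5.02 × 10^8) = 0.01532 m
Confined: Δh_c = ΔV/(S·A) = 2 × 10^6/(8.4 × 10^-5 × 5.02 × 10^8) = 47.43 m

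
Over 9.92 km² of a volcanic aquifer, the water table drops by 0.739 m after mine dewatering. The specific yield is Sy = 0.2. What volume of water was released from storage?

A = 9.92 km² = 9.92 × 10^6 m²
ΔV = Sy × A × Δh = 0.2 × 9.92 × 10^6 m² × 0.739 m = 1.466 × 10^6 m³

ΔV ≈ 1.47 × 10^6 m³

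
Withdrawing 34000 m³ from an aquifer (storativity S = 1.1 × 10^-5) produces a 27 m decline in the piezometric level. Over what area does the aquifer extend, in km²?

A = ΔV / (S × Δh) = 34000 / (1.1 × 10^-5 × 27) = 1.145 × 10^8 m²
A = 1.145 × 10^8 m² = 114.5 km²

A ≈ 114 km²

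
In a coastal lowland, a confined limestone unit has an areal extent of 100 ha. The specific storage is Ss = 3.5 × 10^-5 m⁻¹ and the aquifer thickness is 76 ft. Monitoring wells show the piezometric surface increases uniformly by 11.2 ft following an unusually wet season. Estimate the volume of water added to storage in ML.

ΔV ≈ 2.77 ML

b = 76 ft = 23.16 m
S = Ss × b = 3.5 × 10^-5 m⁻¹ × 23.16 m = 8.108 × 10^-4
A = 100 ha = 1 × 10^6 m²
Δh = 11.2 ft = 3.414 m
ΔV = S × A × Δh = 8.108 × 10^-4 × 1 × 10^6 m² × 3.414 m = 2768 m³
ΔV = 2768 m³ = 2.768 ML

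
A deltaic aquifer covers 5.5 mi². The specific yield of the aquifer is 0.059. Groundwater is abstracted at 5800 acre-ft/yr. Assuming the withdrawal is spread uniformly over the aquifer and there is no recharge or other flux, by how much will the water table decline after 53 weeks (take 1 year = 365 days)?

Δh ≈ 8.65 m

A = 5.5 mi² = 1.424 × 10^7 m²
Q = 5800 acre-ft/yr = 19600 m³/d
t = 53 weeks = 371 d
ΔV = Q × t = 19600 m³/d × 371 d = 7.272 × 10^6 m³
Δh = ΔV / (Sy × A) = 7.272 × 10^6 / (0.059 × 1.424 × 10^7) = 8.652 m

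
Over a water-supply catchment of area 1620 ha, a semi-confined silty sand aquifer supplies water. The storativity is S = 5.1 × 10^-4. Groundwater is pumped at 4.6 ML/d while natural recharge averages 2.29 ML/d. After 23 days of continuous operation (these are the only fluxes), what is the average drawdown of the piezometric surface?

Δh ≈ 6.43 m

A = 1620 ha = 1.62 × 10^7 m²
Net abstraction = 4.6 − 2.29 = 2.31 ML/d
Q_net = 2.31 ML/d = 2310 m³/d
ΔV = Q × t = 2310 m³/d × 23 d = 53130 m³
Δh = ΔV / (S × A) = 53130 / (5.1 × 10^-4 × 1.62 × 10^7) = 6.431 m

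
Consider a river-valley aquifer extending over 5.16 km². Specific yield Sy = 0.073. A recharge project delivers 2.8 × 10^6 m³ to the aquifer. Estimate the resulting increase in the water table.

A = 5.16 km² = 5.16 × 10^6 m²
Δh = ΔV / (Sy × A) = 2.8 × 10^6 m³ / (0.073 × 5.16 × 10^6 m²) = 7.433 m

Δh ≈ 7.43 m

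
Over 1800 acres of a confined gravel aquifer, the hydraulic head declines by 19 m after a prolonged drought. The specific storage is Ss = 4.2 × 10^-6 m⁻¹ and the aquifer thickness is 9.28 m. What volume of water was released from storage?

ΔV ≈ 5390 m³

S = Ss × b = 4.2 × 10^-6 m⁻¹ × 9.28 m = 3.898 × 10^-5
A = 1800 acres = 7.284 × 10^6 m²
ΔV = S × A × Δh = 3.898 × 10^-5 × 7.284 × 10^6 m² × 19 m = 5394 m³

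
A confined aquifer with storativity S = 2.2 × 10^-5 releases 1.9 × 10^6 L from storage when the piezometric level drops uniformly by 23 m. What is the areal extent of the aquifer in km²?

A ≈ 3.75 km²

ΔV = 1.9 × 10^6 L = 1900 m³
A = ΔV / (S × Δh) = 1900 / (2.2 × 10^-5 × 23) = 3.755 × 10^6 m²
A = 3.755 × 10^6 m² = 3.755 km²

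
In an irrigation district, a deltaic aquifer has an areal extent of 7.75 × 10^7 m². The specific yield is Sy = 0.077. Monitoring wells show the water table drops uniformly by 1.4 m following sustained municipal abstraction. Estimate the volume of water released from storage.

ΔV = Sy × A × Δh = 0.077 × 7.75 × 10^7 m² × 1.4 m = 8.354 × 10^6 m³

ΔV ≈ 8.35 × 10^6 m³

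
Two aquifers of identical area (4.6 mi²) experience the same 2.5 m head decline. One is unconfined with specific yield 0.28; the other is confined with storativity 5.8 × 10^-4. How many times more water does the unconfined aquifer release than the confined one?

ΔV_u / ΔV_c ≈ 483

A = 4.6 mi² = 1.191 × 10^7 m²
Unconfined: ΔV_u = Sy × A × Δh = 0.28 × 1.191 × 10^7 × 2.5 = 8.34 × 10^6 m³
Confined: ΔV_c = S × A × Δh = 5.8 × 10^-4 × 1.191 × 10^7 × 2.5 = 17280 m³
Ratio = ΔV_u / ΔV_c = Sy / S = 0.28 / 5.8 × 10^-4 = 482.8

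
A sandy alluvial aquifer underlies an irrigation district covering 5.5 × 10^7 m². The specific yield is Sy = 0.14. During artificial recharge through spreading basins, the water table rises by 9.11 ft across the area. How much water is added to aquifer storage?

ΔV ≈ 2.14 × 10^7 m³

Δh = 9.11 ft = 2.777 m
ΔV = Sy × A × Δh = 0.14 × 5.5 × 10^7 m² × 2.777 m = 2.138 × 10^7 m³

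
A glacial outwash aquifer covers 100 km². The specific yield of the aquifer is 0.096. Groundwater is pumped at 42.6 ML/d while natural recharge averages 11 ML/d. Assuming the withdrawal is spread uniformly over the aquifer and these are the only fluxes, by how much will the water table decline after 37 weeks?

Δh ≈ 0.853 m

A = 100 km² = 1 × 10^8 m²
Net abstraction = 42.6 − 11 = 31.6 ML/d
Q_net = 31.6 ML/d = 31600 m³/d
t = 37 weeks = 259 d
ΔV = Q × t = 31600 m³/d × 259 d = 8.184 × 10^6 m³
Δh = ΔV / (Sy × A) = 8.184 × 10^6 / (0.096 × 1 × 10^8) = 0.8525 m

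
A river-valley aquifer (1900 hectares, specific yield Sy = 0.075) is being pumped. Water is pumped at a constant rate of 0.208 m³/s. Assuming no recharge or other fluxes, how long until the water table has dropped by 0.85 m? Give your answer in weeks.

t ≈ 9.63 weeks

A = 1900 hectares = 1.9 × 10^7 m²
ΔV = Sy × A × Δh = 0.075 × 1.9 × 10^7 × 0.85 = 1.211 × 10^6 m³
Q = 0.208 m³/s = 17970 m³/d
t = ΔV / Q = 1.211 × 10^6 m³ / 17970 m³/d = 67.4 d
t = 67.4 d ≈ 9.629 weeks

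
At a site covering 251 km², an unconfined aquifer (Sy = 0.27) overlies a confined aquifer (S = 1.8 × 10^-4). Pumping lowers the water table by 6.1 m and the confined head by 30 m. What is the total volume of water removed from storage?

A = 251 km² = 2.51 × 10^8 m²
Unconfined: ΔV_u = Sy × A × Δh_u = 0.27 × 2.51 × 10^8 × 6.1 = 4.134 × 10^8 m³
Confined: ΔV_c = S × A × Δh_c = 1.8 × 10^-4 × 2.51 × 10^8 × 30 = 1.355 × 10^6 m³
Total ΔV = 4.134 × 10^8 + 1.355 × 10^6 = 4.148 × 10^8 m³

ΔV ≈ 4.15 × 10^8 m³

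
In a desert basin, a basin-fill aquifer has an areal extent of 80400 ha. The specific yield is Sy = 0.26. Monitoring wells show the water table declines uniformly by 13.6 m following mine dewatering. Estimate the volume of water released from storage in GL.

ΔV ≈ 2840 GL

A = 80400 ha = 8.04 × 10^8 m²
ΔV = Sy × A × Δh = 0.26 × 8.04 × 10^8 m² × 13.6 m = 2.843 × 10^9 m³
ΔV = 2.843 × 10^9 m³ = 2843 GL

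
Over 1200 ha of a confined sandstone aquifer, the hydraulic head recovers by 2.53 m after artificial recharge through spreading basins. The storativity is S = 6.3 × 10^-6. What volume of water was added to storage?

A = 1200 ha = 1.2 × 10^7 m²
ΔV = S × A × Δh = 6.3 × 10^-6 × 1.2 × 10^7 m² × 2.53 m = 191.3 m³

ΔV ≈ 191 m³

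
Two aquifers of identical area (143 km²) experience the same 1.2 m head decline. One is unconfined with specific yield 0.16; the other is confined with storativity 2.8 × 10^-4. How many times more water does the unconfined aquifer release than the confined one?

A = 143 km² = 1.43 × 10^8 m²
Unconfined: ΔV_u = Sy × A × Δh = 0.16 × 1.43 × 10^8 × 1.2 = 2.746 × 10^7 m³
Confined: ΔV_c = S × A × Δh = 2.8 × 10^-4 × 1.43 × 10^8 × 1.2 = 48050 m³
Ratio = ΔV_u / ΔV_c = Sy / S = 0.16 / 2.8 × 10^-4 = 571.4

ΔV_u / ΔV_c ≈ 571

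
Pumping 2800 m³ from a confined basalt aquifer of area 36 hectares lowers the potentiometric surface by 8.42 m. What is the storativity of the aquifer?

A = 36 hectares = 3.6 × 10^5 m²
S = ΔV / (A × Δh) = 2800 m³ / (3.6 × 10^5 m² × 8.42 m) = 9.237 × 10^-4

S ≈ 9.2 × 10^-4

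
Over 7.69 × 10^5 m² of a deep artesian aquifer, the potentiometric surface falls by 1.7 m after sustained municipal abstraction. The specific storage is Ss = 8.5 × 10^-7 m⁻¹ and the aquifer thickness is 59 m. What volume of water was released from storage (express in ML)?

S = Ss × b = 8.5 × 10^-7 m⁻¹ × 59 m = 5.015 × 10^-5
ΔV = S × A × Δh = 5.015 × 10^-5 × 7.69 × 10^5 m² × 1.7 m = 65.56 m³
ΔV = 65.56 m³ = 0.06556 ML

ΔV ≈ 0.0656 ML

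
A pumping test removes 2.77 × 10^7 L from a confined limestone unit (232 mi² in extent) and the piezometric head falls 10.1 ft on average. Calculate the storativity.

S ≈ 1.5 × 10^-5

A = 232 mi² = 6.009 × 10^8 m²
Δh = 10.1 ft = 3.078 m
ΔV = 2.77 × 10^7 L = 27700 m³
S = ΔV / (A × Δh) = 27700 m³ / (6.009 × 10^8 m² × 3.078 m) = 1.497 × 10^-5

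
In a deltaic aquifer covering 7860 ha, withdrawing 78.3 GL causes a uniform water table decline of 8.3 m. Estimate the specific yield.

Sy ≈ 0.12

A = 7860 ha = 7.86 × 10^7 m²
ΔV = 78.3 GL = 7.83 × 10^7 m³
Sy = ΔV / (A × Δh) = 7.83 × 10^7 m³ / (7.86 × 10^7 m² × 8.3 m) = 0.12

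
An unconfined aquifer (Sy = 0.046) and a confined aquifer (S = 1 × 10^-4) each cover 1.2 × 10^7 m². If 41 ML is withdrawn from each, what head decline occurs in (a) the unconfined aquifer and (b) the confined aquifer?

ΔV = 41 ML = 41000 m³
Unconfined: Δh_u = ΔV/(Sy·A) = 41000/(0.046 × 1.2 × 10^7) = 0.07428 m
Confined: Δh_c = ΔV/(S·A) = 41000/(1 × 10^-4 × 1.2 × 10^7) = 34.17 m

Δh_u ≈ 0.0743 m; Δh_c ≈ 34.2 m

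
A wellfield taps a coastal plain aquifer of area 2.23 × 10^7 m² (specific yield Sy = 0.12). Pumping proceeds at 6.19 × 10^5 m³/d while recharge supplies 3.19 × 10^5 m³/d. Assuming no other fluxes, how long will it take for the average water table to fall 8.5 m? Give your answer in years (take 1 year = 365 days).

t ≈ 0.208 years

ΔV = Sy × A × Δh = 0.12 × 2.23 × 10^7 × 8.5 = 2.275 × 10^7 m³
Net withdrawal = 6.19 × 10^5 − 3.19 × 10^5 = 3 × 10^5 m³/d
t = ΔV / Q = 2.275 × 10^7 m³ / 3 × 10^5 m³/d = 75.82 d
t = 75.82 d ≈ 0.2077 years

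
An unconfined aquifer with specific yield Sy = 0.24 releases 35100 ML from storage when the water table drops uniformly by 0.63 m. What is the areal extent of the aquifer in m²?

ΔV = 35100 ML = 3.51 × 10^7 m³
A = ΔV / (Sy × Δh) = 3.51 × 10^7 / (0.24 × 0.63) = 2.321 × 10^8 m²

A ≈ 2.32 × 10^8 m²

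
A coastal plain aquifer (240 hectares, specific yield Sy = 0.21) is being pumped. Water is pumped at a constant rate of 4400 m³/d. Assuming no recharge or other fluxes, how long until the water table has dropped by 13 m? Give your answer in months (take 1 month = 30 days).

A = 240 hectares = 2.4 × 10^6 m²
ΔV = Sy × A × Δh = 0.21 × 2.4 × 10^6 × 13 = 6.552 × 10^6 m³
t = ΔV / Q = 6.552 × 10^6 m³ / 4400 m³/d = 1489 d
t = 1489 d ≈ 49.64 months

t ≈ 49.6 months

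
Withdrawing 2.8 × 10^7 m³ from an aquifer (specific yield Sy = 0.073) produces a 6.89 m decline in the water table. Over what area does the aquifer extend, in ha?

A = ΔV / (Sy × Δh) = 2.8 × 10^7 / (0.073 × 6.89) = 5.567 × 10^7 m²
A = 5.567 × 10^7 m² = 5567 ha

A ≈ 5570 ha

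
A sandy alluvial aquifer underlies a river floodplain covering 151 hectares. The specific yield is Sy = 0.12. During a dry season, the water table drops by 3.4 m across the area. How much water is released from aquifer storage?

A = 151 hectares = 1.51 × 10^6 m²
ΔV = Sy × A × Δh = 0.12 × 1.51 × 10^6 m² × 3.4 m = 6.161 × 10^5 m³

ΔV ≈ 6.16 × 10^5 m³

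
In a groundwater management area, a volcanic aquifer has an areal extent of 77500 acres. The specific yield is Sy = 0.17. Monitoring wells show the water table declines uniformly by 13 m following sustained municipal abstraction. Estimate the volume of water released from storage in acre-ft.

A = 77500 acres = 3.136 × 10^8 m²
ΔV = Sy × A × Δh = 0.17 × 3.136 × 10^8 m² × 13 m = 6.931 × 10^8 m³
ΔV = 6.931 × 10^8 m³ = 5.619 × 10^5 acre-ft

ΔV ≈ 5.62 × 10^5 acre-ft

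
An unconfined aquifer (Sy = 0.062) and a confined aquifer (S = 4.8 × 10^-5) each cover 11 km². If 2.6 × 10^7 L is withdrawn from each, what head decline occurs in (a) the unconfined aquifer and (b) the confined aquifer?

Δh_u ≈ 0.0381 m; Δh_c ≈ 49.2 m

A = 11 km² = 1.1 × 10^7 m²
ΔV = 2.6 × 10^7 L = 26000 m³
Unconfined: Δh_u = ΔV/(Sy·A) = 26000/(0.062 × 1.1 × 10^7) = 0.03812 m
Confined: Δh_c = ΔV/(S·A) = 26000/(4.8 × 10^-5 × 1.1 × 10^7) = 49.24 m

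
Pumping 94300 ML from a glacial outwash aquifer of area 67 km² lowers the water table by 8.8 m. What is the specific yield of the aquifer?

Sy ≈ 0.16

A = 67 km² = 6.7 × 10^7 m²
ΔV = 94300 ML = 9.43 × 10^7 m³
Sy = ΔV / (A × Δh) = 9.43 × 10^7 m³ / (6.7 × 10^7 m² × 8.8 m) = 0.1599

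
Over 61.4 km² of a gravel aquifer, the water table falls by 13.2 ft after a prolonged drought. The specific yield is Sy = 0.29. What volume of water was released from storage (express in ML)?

ΔV ≈ 71600 ML

A = 61.4 km² = 6.14 × 10^7 m²
Δh = 13.2 ft = 4.023 m
ΔV = Sy × A × Δh = 0.29 × 6.14 × 10^7 m² × 4.023 m = 7.164 × 10^7 m³
ΔV = 7.164 × 10^7 m³ = 71640 ML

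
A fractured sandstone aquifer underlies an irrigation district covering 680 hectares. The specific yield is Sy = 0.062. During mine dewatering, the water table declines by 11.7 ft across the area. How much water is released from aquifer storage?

A = 680 hectares = 6.8 × 10^6 m²
Δh = 11.7 ft = 3.566 m
ΔV = Sy × A × Δh = 0.062 × 6.8 × 10^6 m² × 3.566 m = 1.503 × 10^6 m³

ΔV ≈ 1.5 × 10^6 m³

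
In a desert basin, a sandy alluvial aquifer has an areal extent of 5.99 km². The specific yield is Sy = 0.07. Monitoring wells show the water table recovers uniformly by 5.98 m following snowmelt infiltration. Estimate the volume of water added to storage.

ΔV ≈ 2.51 × 10^6 m³

A = 5.99 km² = 5.99 × 10^6 m²
ΔV = Sy × A × Δh = 0.07 × 5.99 × 10^6 m² × 5.98 m = 2.507 × 10^6 m³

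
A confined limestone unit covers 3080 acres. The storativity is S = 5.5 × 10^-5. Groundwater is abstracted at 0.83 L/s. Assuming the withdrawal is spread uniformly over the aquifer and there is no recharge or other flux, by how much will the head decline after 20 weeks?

Δh ≈ 14.6 m

A = 3080 acres = 1.246 × 10^7 m²
Q = 0.83 L/s = 71.71 m³/d
t = 20 weeks = 140 d
ΔV = Q × t = 71.71 m³/d × 140 d = 10040 m³
Δh = ΔV / (S × A) = 10040 / (5.5 × 10^-5 × 1.246 × 10^7) = 14.64 m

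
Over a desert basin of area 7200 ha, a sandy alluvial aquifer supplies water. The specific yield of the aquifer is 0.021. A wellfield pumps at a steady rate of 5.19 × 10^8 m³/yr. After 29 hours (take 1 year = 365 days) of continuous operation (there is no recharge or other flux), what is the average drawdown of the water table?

A = 7200 ha = 7.2 × 10^7 m²
Q = 5.19 × 10^8 m³/yr = 1.422 × 10^6 m³/d
t = 29 hours = 1.208 d
ΔV = Q × t = 1.422 × 10^6 m³/d × 1.208 d = 1.718 × 10^6 m³
Δh = ΔV / (Sy × A) = 1.718 × 10^6 / (0.021 × 7.2 × 10^7) = 1.136 m

Δh ≈ 1.14 m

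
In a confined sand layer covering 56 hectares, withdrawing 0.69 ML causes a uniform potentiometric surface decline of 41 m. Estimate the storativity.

A = 56 hectares = 5.6 × 10^5 m²
ΔV = 0.69 ML = 690 m³
S = ΔV / (A × Δh) = 690 m³ / (5.6 × 10^5 m² × 41 m) = 3.005 × 10^-5

S ≈ 3 × 10^-5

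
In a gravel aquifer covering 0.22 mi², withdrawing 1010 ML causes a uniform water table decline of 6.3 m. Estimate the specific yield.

A = 0.22 mi² = 5.698 × 10^5 m²
ΔV = 1010 ML = 1.01 × 10^6 m³
Sy = ΔV / (A × Δh) = 1.01 × 10^6 m³ / (5.698 × 10^5 m² × 6.3 m) = 0.2814

Sy ≈ 0.28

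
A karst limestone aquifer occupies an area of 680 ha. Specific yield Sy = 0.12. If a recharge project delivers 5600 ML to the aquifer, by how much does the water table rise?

A = 680 ha = 6.8 × 10^6 m²
ΔV = 5600 ML = 5.6 × 10^6 m³
Δh = ΔV / (Sy × A) = 5.6 × 10^6 m³ / (0.12 × 6.8 × 10^6 m²) = 6.863 m

Δh ≈ 6.86 m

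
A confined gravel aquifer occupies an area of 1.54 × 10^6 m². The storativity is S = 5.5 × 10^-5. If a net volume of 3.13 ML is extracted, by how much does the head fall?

ΔV = 3.13 ML = 3130 m³
Δh = ΔV / (S × A) = 3130 m³ / (5.5 × 10^-5 × 1.54 × 10^6 m²) = 36.95 m

Δh ≈ 37 m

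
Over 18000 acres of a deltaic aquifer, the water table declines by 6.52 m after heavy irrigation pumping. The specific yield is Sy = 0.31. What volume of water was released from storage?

A = 18000 acres = 7.284 × 10^7 m²
ΔV = Sy × A × Δh = 0.31 × 7.284 × 10^7 m² × 6.52 m = 1.472 × 10^8 m³

ΔV ≈ 1.47 × 10^8 m³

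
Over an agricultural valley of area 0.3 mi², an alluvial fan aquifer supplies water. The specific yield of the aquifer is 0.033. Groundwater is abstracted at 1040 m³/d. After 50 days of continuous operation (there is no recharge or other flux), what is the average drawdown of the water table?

A = 0.3 mi² = 7.77 × 10^5 m²
ΔV = Q × t = 1040 m³/d × 50 d = 52000 m³
Δh = ΔV / (Sy × A) = 52000 / (0.033 × 7.77 × 10^5) = 2.028 m

Δh ≈ 2.03 m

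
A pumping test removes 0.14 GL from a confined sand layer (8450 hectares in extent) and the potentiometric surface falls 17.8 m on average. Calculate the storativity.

S ≈ 9.3 × 10^-5

A = 8450 hectares = 8.45 × 10^7 m²
ΔV = 0.14 GL = 1.4 × 10^5 m³
S = ΔV / (A × Δh) = 1.4 × 10^5 m³ / (8.45 × 10^7 m² × 17.8 m) = 9.308 × 10^-5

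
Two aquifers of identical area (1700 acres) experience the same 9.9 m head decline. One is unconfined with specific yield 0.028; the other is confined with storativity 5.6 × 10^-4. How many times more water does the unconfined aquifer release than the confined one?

A = 1700 acres = 6.88 × 10^6 m²
Unconfined: ΔV_u = Sy × A × Δh = 0.028 × 6.88 × 10^6 × 9.9 = 1.907 × 10^6 m³
Confined: ΔV_c = S × A × Δh = 5.6 × 10^-4 × 6.88 × 10^6 × 9.9 = 38140 m³
Ratio = ΔV_u / ΔV_c = Sy / S = 0.028 / 5.6 × 10^-4 = 50

ΔV_u / ΔV_c ≈ 50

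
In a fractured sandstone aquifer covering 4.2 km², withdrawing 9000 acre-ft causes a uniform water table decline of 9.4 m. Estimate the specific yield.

A = 4.2 km² = 4.2 × 10^6 m²
ΔV = 9000 acre-ft = 1.11 × 10^7 m³
Sy = ΔV / (A × Δh) = 1.11 × 10^7 m³ / (4.2 × 10^6 m² × 9.4 m) = 0.2812

Sy ≈ 0.28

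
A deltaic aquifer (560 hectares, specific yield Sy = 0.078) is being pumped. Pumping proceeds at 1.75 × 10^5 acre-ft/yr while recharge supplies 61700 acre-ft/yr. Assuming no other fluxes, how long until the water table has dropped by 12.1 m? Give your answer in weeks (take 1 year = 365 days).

t ≈ 1.97 weeks

A = 560 hectares = 5.6 × 10^6 m²
ΔV = Sy × A × Δh = 0.078 × 5.6 × 10^6 × 12.1 = 5.285 × 10^6 m³
Net withdrawal = 1.75 × 10^5 − 61700 = 1.133 × 10^5 acre-ft/yr = 3.829 × 10^5 m³/d
t = ΔV / Q = 5.285 × 10^6 m³ / 3.829 × 10^5 m³/d = 13.8 d
t = 13.8 d ≈ 1.972 weeks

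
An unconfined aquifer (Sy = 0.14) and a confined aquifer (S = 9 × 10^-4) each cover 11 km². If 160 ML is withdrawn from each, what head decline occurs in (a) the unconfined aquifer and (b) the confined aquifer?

A = 11 km² = 1.1 × 10^7 m²
ΔV = 160 ML = 1.6 × 10^5 m³
Unconfined: Δh_u = ΔV/(Sy·A) = 1.6 × 10^5/(0.14 × 1.1 × 10^7) = 0.1039 m
Confined: Δh_c = ΔV/(S·A) = 1.6 × 10^5/(9 × 10^-4 × 1.1 × 10^7) = 16.16 m

Δh_u ≈ 0.104 m; Δh_c ≈ 16.2 m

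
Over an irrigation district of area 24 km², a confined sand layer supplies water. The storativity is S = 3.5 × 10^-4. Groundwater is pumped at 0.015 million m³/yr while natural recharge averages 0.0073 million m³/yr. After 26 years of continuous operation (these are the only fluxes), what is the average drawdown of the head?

A = 24 km² = 2.4 × 10^7 m²
Net abstraction = 0.015 − 0.0073 = 0.0077 million m³/yr
Q_net = 0.0077 million m³/yr = 21.1 m³/d
t = 26 years = 9490 d
ΔV = Q × t = 21.1 m³/d × 9490 d = 2.002 × 10^5 m³
Δh = ΔV / (S × A) = 2.002 × 10^5 / (3.5 × 10^-4 × 2.4 × 10^7) = 23.83 m

Δh ≈ 23.8 m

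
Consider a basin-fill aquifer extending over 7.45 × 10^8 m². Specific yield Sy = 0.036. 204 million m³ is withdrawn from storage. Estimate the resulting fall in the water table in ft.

ΔV = 204 million m³ = 2.04 × 10^8 m³
Δh = ΔV / (Sy × A) = 2.04 × 10^8 m³ / (0.036 × 7.45 × 10^8 m²) = 7.606 m
Δh = 7.606 m = 24.95 ft

Δh ≈ 25 ft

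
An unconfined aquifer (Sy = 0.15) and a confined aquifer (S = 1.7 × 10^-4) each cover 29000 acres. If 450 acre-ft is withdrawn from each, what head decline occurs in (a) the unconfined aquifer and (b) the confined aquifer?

A = 29000 acres = 1.174 × 10^8 m²
ΔV = 450 acre-ft = 5.551 × 10^5 m³
Unconfined: Δh_u = ΔV/(Sy·A) = 5.551 × 10^5/(0.15 × 1.174 × 10^8) = 0.03153 m
Confined: Δh_c = ΔV/(S·A) = 5.551 × 10^5/(1.7 × 10^-4 × 1.174 × 10^8) = 27.82 m

Δh_u ≈ 0.0315 m; Δh_c ≈ 27.8 m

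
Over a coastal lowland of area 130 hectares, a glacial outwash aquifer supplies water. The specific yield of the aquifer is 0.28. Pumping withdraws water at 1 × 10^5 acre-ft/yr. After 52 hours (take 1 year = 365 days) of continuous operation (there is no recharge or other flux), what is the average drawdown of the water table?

A = 130 hectares = 1.3 × 10^6 m²
Q = 1 × 10^5 acre-ft/yr = 3.379 × 10^5 m³/d
t = 52 hours = 2.167 d
ΔV = Q × t = 3.379 × 10^5 m³/d × 2.167 d = 7.322 × 10^5 m³
Δh = ΔV / (Sy × A) = 7.322 × 10^5 / (0.28 × 1.3 × 10^6) = 2.012 m

Δh ≈ 2.01 m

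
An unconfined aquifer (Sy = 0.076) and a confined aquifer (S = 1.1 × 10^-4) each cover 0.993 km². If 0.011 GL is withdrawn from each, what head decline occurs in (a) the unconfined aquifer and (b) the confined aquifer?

Δh_u ≈ 0.146 m; Δh_c ≈ 101 m

A = 0.993 km² = 9.93 × 10^5 m²
ΔV = 0.011 GL = 11000 m³
Unconfined: Δh_u = ΔV/(Sy·A) = 11000/(0.076 × 9.93 × 10^5) = 0.1458 m
Confined: Δh_c = ΔV/(S·A) = 11000/(1.1 × 10^-4 × 9.93 × 10^5) = 100.7 m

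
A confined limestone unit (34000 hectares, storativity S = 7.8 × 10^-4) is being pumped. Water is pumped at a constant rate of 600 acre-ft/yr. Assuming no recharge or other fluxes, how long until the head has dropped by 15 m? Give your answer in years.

A = 34000 hectares = 3.4 × 10^8 m²
ΔV = S × A × Δh = 7.8 × 10^-4 × 3.4 × 10^8 × 15 = 3.978 × 10^6 m³
Q = 600 acre-ft/yr = 2028 m³/d
t = ΔV / Q = 3.978 × 10^6 m³ / 2028 m³/d = 1962 d
t = 1962 d ≈ 5.375 years

t ≈ 5.38 years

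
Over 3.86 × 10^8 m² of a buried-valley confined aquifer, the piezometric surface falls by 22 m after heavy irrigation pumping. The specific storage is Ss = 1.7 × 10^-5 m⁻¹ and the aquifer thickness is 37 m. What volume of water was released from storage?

S = Ss × b = 1.7 × 10^-5 m⁻¹ × 37 m = 6.29 × 10^-4
ΔV = S × A × Δh = 6.29 × 10^-4 × 3.86 × 10^8 m² × 22 m = 5.341 × 10^6 m³

ΔV ≈ 5.34 × 10^6 m³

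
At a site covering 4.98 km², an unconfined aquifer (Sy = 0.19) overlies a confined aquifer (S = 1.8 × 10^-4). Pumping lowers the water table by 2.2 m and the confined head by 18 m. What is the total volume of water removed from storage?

A = 4.98 km² = 4.98 × 10^6 m²
Unconfined: ΔV_u = Sy × A × Δh_u = 0.19 × 4.98 × 10^6 × 2.2 = 2.082 × 10^6 m³
Confined: ΔV_c = S × A × Δh_c = 1.8 × 10^-4 × 4.98 × 10^6 × 18 = 16140 m³
Total ΔV = 2.082 × 10^6 + 16140 = 2.098 × 10^6 m³

ΔV ≈ 2.1 × 10^6 m³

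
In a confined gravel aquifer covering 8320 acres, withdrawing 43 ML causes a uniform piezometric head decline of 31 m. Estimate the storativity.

S ≈ 4.1 × 10^-5

A = 8320 acres = 3.367 × 10^7 m²
ΔV = 43 ML = 43000 m³
S = ΔV / (A × Δh) = 43000 m³ / (3.367 × 10^7 m² × 31 m) = 4.12 × 10^-5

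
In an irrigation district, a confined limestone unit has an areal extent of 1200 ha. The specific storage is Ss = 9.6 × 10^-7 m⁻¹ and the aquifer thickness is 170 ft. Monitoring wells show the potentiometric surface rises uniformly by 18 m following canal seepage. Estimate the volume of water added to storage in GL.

b = 170 ft = 51.82 m
S = Ss × b = 9.6 × 10^-7 m⁻¹ × 51.82 m = 4.974 × 10^-5
A = 1200 ha = 1.2 × 10^7 m²
ΔV = S × A × Δh = 4.974 × 10^-5 × 1.2 × 10^7 m² × 18 m = 10740 m³
ΔV = 10740 m³ = 0.01074 GL

ΔV ≈ 0.0107 GL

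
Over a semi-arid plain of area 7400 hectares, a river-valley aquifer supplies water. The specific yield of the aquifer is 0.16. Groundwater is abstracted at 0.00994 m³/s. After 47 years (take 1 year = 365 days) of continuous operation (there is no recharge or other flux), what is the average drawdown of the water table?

A = 7400 hectares = 7.4 × 10^7 m²
Q = 0.00994 m³/s = 858.8 m³/d
t = 47 years = 17160 d
ΔV = Q × t = 858.8 m³/d × 17160 d = 1.473 × 10^7 m³
Δh = ΔV / (Sy × A) = 1.473 × 10^7 / (0.16 × 7.4 × 10^7) = 1.244 m

Δh ≈ 1.24 m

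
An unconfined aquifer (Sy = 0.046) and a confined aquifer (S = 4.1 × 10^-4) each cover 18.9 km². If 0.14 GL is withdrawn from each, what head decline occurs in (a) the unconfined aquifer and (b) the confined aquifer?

A = 18.9 km² = 1.89 × 10^7 m²
ΔV = 0.14 GL = 1.4 × 10^5 m³
Unconfined: Δh_u = ΔV/(Sy·A) = 1.4 × 10^5/(0.046 × 1.89 × 10^7) = 0.161 m
Confined: Δh_c = ΔV/(S·A) = 1.4 × 10^5/(4.1 × 10^-4 × 1.89 × 10^7) = 18.07 m

Δh_u ≈ 0.161 m; Δh_c ≈ 18.1 m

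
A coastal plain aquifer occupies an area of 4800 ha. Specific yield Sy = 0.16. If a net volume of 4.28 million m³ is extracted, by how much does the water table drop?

A = 4800 ha = 4.8 × 10^7 m²
ΔV = 4.28 million m³ = 4.28 × 10^6 m³
Δh = ΔV / (Sy × A) = 4.28 × 10^6 m³ / (0.16 × 4.8 × 10^7 m²) = 0.5573 m

Δh ≈ 0.557 m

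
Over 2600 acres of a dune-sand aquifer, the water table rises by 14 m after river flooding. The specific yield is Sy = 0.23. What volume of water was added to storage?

A = 2600 acres = 1.052 × 10^7 m²
ΔV = Sy × A × Δh = 0.23 × 1.052 × 10^7 m² × 14 m = 3.388 × 10^7 m³

ΔV ≈ 3.39 × 10^7 m³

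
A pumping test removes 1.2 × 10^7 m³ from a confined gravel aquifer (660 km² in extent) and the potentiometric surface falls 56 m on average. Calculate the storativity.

S ≈ 3.2 × 10^-4

A = 660 km² = 6.6 × 10^8 m²
S = ΔV / (A × Δh) = 1.2 × 10^7 m³ / (6.6 × 10^8 m² × 56 m) = 3.247 × 10^-4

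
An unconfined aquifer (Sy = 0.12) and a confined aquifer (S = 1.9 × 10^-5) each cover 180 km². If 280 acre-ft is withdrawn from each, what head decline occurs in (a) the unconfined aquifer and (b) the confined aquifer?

A = 180 km² = 1.8 × 10^8 m²
ΔV = 280 acre-ft = 3.454 × 10^5 m³
Unconfined: Δh_u = ΔV/(Sy·A) = 3.454 × 10^5/(0.12 × 1.8 × 10^8) = 0.01599 m
Confined: Δh_c = ΔV/(S·A) = 3.454 × 10^5/(1.9 × 10^-5 × 1.8 × 10^8) = 101 m

Δh_u ≈ 0.016 m; Δh_c ≈ 101 m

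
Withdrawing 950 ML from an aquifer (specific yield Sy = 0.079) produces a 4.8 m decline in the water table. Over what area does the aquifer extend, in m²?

ΔV = 950 ML = 9.5 × 10^5 m³
A = ΔV / (Sy × Δh) = 9.5 × 10^5 / (0.079 × 4.8) = 2.505 × 10^6 m²

A ≈ 2.51 × 10^6 m²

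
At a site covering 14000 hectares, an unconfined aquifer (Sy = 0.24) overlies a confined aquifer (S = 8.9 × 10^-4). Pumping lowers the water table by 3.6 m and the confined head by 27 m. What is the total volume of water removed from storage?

ΔV ≈ 1.24 × 10^8 m³

A = 14000 hectares = 1.4 × 10^8 m²
Unconfined: ΔV_u = Sy × A × Δh_u = 0.24 × 1.4 × 10^8 × 3.6 = 1.21 × 10^8 m³
Confined: ΔV_c = S × A × Δh_c = 8.9 × 10^-4 × 1.4 × 10^8 × 27 = 3.364 × 10^6 m³
Total ΔV = 1.21 × 10^8 + 3.364 × 10^6 = 1.243 × 10^8 m³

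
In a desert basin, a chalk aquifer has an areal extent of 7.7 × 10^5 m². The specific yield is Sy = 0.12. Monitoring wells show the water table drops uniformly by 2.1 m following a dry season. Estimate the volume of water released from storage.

ΔV = Sy × A × Δh = 0.12 × 7.7 × 10^5 m² × 2.1 m = 1.94 × 10^5 m³

ΔV ≈ 1.94 × 10^5 m³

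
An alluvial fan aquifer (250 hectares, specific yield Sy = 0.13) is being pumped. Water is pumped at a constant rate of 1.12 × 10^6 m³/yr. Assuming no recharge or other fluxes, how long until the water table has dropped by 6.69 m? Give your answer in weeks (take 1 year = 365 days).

t ≈ 101 weeks

A = 250 hectares = 2.5 × 10^6 m²
ΔV = Sy × A × Δh = 0.13 × 2.5 × 10^6 × 6.69 = 2.174 × 10^6 m³
Q = 1.12 × 10^6 m³/yr = 3068 m³/d
t = ΔV / Q = 2.174 × 10^6 m³ / 3068 m³/d = 708.6 d
t = 708.6 d ≈ 101.2 weeks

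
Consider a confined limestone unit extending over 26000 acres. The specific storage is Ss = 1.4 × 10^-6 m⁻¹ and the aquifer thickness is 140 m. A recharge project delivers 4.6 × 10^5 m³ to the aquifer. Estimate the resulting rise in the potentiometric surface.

Δh ≈ 22.3 m

S = Ss × b = 1.4 × 10^-6 m⁻¹ × 140 m = 1.96 × 10^-4
A = 26000 acres = 1.052 × 10^8 m²
Δh = ΔV / (S × A) = 4.6 × 10^5 m³ / (1.96 × 10^-4 × 1.052 × 10^8 m²) = 22.31 m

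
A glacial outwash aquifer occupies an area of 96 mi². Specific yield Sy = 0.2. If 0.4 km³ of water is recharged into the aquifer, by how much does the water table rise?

Δh ≈ 8.04 m

A = 96 mi² = 2.486 × 10^8 m²
ΔV = 0.4 km³ = 4 × 10^8 m³
Δh = ΔV / (Sy × A) = 4 × 10^8 m³ / (0.2 × 2.486 × 10^8 m²) = 8.044 m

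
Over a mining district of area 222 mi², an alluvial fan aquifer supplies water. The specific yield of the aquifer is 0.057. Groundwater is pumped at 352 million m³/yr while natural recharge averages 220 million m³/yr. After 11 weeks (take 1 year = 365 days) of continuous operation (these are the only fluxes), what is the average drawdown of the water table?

A = 222 mi² = 5.75 × 10^8 m²
Net abstraction = 352 − 220 = 132 million m³/yr
Q_net = 132 million m³/yr = 3.616 × 10^5 m³/d
t = 11 weeks = 77 d
ΔV = Q × t = 3.616 × 10^5 m³/d × 77 d = 2.785 × 10^7 m³
Δh = ΔV / (Sy × A) = 2.785 × 10^7 / (0.057 × 5.75 × 10^8) = 0.8497 m

Δh ≈ 0.85 m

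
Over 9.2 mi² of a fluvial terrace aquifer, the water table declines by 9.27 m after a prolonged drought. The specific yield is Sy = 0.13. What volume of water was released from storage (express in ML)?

ΔV ≈ 28700 ML

A = 9.2 mi² = 2.383 × 10^7 m²
ΔV = Sy × A × Δh = 0.13 × 2.383 × 10^7 m² × 9.27 m = 2.871 × 10^7 m³
ΔV = 2.871 × 10^7 m³ = 28710 ML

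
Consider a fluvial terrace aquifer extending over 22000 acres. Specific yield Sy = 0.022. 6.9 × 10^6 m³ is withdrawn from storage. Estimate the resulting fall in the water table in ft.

A = 22000 acres = 8.903 × 10^7 m²
Δh = ΔV / (Sy × A) = 6.9 × 10^6 m³ / (0.022 × 8.903 × 10^7 m²) = 3.523 m
Δh = 3.523 m = 11.56 ft

Δh ≈ 11.6 ft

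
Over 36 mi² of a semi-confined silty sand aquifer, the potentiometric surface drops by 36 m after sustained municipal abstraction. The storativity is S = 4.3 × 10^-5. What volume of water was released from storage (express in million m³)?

ΔV ≈ 0.144 million m³

A = 36 mi² = 9.324 × 10^7 m²
ΔV = S × A × Δh = 4.3 × 10^-5 × 9.324 × 10^7 m² × 36 m = 1.443 × 10^5 m³
ΔV = 1.443 × 10^5 m³ = 0.1443 million m³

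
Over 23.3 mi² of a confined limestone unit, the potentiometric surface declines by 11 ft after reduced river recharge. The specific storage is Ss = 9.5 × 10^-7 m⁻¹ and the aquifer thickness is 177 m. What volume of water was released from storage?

ΔV ≈ 34000 m³

S = Ss × b = 9.5 × 10^-7 m⁻¹ × 177 m = 1.681 × 10^-4
A = 23.3 mi² = 6.035 × 10^7 m²
Δh = 11 ft = 3.353 m
ΔV = S × A × Δh = 1.681 × 10^-4 × 6.035 × 10^7 m² × 3.353 m = 34020 m³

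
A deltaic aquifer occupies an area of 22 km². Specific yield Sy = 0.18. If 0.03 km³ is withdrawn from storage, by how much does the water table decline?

Δh ≈ 7.58 m

A = 22 km² = 2.2 × 10^7 m²
ΔV = 0.03 km³ = 3 × 10^7 m³
Δh = ΔV / (Sy × A) = 3 × 10^7 m³ / (0.18 × 2.2 × 10^7 m²) = 7.576 m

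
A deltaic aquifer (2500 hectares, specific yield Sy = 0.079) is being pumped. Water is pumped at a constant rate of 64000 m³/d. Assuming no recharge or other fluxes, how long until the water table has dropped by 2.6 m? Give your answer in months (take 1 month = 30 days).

A = 2500 hectares = 2.5 × 10^7 m²
ΔV = Sy × A × Δh = 0.079 × 2.5 × 10^7 × 2.6 = 5.135 × 10^6 m³
t = ΔV / Q = 5.135 × 10^6 m³ / 64000 m³/d = 80.23 d
t = 80.23 d ≈ 2.674 months

t ≈ 2.67 months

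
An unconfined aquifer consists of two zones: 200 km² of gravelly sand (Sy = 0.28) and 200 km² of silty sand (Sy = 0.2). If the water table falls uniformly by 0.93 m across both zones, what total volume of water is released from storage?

A₁ = 200 km² = 2 × 10^8 m²; A₂ = 200 km² = 2 × 10^8 m²
ΔV₁ = 0.28 × 2 × 10^8 × 0.93 = 5.208 × 10^7 m³
ΔV₂ = 0.2 × 2 × 10^8 × 0.93 = 3.72 × 10^7 m³
ΔV = ΔV₁ + ΔV₂ = 8.928 × 10^7 m³

ΔV ≈ 8.93 × 10^7 m³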